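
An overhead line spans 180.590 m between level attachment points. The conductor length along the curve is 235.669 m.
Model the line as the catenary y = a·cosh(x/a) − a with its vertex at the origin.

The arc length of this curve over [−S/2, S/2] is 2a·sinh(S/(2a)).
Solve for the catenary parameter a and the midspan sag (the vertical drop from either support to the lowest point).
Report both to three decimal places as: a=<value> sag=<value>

a=69.610 sag=67.249

seed: a₀ = √(S³/(24(L−S))) = √(180.590³/(24·55.079)) = 66.748560
iter 1: u=1.352763  f(a)=+5.265e+00  f'(a)=-1.973e+00  a ← 66.748560 − (+5.265e+00/-1.973e+00) = 69.417343
iter 2: u=1.300756  f(a)=+3.322e-01  f'(a)=-1.731e+00  a ← 69.417343 − (+3.322e-01/-1.731e+00) = 69.609275
iter 3: u=1.297169  f(a)=+1.520e-03  f'(a)=-1.715e+00  a ← 69.609275 − (+1.520e-03/-1.715e+00) = 69.610161
iter 4: u=1.297153  f(a)=+3.214e-08  f'(a)=-1.715e+00  a ← 69.610161 − (+3.214e-08/-1.715e+00) = 69.610161
iter 5: u=1.297153  f(a)=+2.842e-14  f'(a)=-1.715e+00  a ← 69.610161 − (+2.842e-14/-1.715e+00) = 69.610161
converged: |Δa| < 1e-12 after 5 iterations
sag = a·(cosh(S/(2a)) − 1) = 69.610161·(cosh(1.297153) − 1) = 67.249416
T_max/T_min = cosh(S/(2a)) = 1.966086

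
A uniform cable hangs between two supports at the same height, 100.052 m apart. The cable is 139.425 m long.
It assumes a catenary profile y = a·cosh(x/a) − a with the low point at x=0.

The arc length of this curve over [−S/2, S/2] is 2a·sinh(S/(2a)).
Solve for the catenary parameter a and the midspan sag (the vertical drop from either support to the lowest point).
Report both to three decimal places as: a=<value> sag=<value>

a=34.327 sag=43.379

seed: a₀ = √(S³/(24(L−S))) = √(100.052³/(24·39.373)) = 32.556206
iter 1: u=1.536604  f(a)=+4.918e+00  f'(a)=-3.040e+00  a ← 32.556206 − (+4.918e+00/-3.040e+00) = 34.173978
iter 2: u=1.463862  f(a)=+3.904e-01  f'(a)=-2.575e+00  a ← 34.173978 − (+3.904e-01/-2.575e+00) = 34.325574
iter 3: u=1.457397  f(a)=+2.928e-03  f'(a)=-2.537e+00  a ← 34.325574 − (+2.928e-03/-2.537e+00) = 34.326729
iter 4: u=1.457348  f(a)=+1.674e-07  f'(a)=-2.536e+00  a ← 34.326729 − (+1.674e-07/-2.536e+00) = 34.326729
iter 5: u=1.457348  f(a)=+0.000e+00  f'(a)=-2.536e+00  a ← 34.326729 − (+0.000e+00/-2.536e+00) = 34.326729
converged: |Δa| < 1e-12 after 5 iterations
sag = a·(cosh(S/(2a)) − 1) = 34.326729·(cosh(1.457348) − 1) = 43.378850
T_max/T_min = cosh(S/(2a)) = 2.263705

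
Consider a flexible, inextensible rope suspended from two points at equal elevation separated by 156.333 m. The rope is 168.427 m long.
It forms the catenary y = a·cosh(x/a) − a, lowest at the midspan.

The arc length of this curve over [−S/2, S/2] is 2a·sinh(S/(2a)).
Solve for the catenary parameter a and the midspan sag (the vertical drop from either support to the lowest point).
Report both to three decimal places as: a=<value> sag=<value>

seed: a₀ = √(S³/(24(L−S))) = √(156.333³/(24·12.094)) = 114.732218
iter 1: u=0.681295  f(a)=+2.838e-01  f'(a)=-2.208e-01  a ← 114.732218 − (+2.838e-01/-2.208e-01) = 116.017722
iter 2: u=0.673746  f(a)=+4.840e-03  f'(a)=-2.133e-01  a ← 116.017722 − (+4.840e-03/-2.133e-01) = 116.040415
iter 3: u=0.673614  f(a)=+1.462e-06  f'(a)=-2.132e-01  a ← 116.040415 − (+1.462e-06/-2.132e-01) = 116.040422
iter 4: u=0.673614  f(a)=+8.527e-14  f'(a)=-2.132e-01  a ← 116.040422 − (+8.527e-14/-2.132e-01) = 116.040422
converged: |Δa| < 1e-12 after 4 iterations
sag = a·(cosh(S/(2a)) − 1) = 116.040422·(cosh(0.673614) − 1) = 27.337725
T_max/T_min = cosh(S/(2a)) = 1.235588

a=116.040 sag=27.338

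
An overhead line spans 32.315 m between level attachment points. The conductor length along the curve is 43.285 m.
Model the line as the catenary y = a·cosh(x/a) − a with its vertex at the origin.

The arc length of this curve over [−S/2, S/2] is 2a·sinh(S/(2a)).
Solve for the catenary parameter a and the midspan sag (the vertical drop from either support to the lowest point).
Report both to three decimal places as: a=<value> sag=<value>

a=11.858 sag=12.820

seed: a₀ = √(S³/(24(L−S))) = √(32.315³/(24·10.970)) = 11.321326
iter 1: u=1.427174  f(a)=+1.173e+00  f'(a)=-2.362e+00  a ← 11.321326 − (+1.173e+00/-2.362e+00) = 11.817812
iter 2: u=1.367216  f(a)=+8.157e-02  f'(a)=-2.044e+00  a ← 11.817812 − (+8.157e-02/-2.044e+00) = 11.857714
iter 3: u=1.362615  f(a)=+4.597e-04  f'(a)=-2.021e+00  a ← 11.857714 − (+4.597e-04/-2.021e+00) = 11.857941
iter 4: u=1.362589  f(a)=+1.478e-08  f'(a)=-2.021e+00  a ← 11.857941 − (+1.478e-08/-2.021e+00) = 11.857941
iter 5: u=1.362589  f(a)=-7.105e-15  f'(a)=-2.021e+00  a ← 11.857941 − (-7.105e-15/-2.021e+00) = 11.857941
converged: |Δa| < 1e-12 after 5 iterations
sag = a·(cosh(S/(2a)) − 1) = 11.857941·(cosh(1.362589) − 1) = 12.820158
T_max/T_min = cosh(S/(2a)) = 2.081145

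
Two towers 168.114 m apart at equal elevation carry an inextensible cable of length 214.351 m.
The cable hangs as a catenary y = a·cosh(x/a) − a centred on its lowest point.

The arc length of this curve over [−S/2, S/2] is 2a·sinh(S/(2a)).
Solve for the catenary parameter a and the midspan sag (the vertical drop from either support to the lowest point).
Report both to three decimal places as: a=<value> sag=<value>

seed: a₀ = √(S³/(24(L−S))) = √(168.114³/(24·46.237)) = 65.434287
iter 1: u=1.284602  f(a)=+3.968e+00  f'(a)=-1.661e+00  a ← 65.434287 − (+3.968e+00/-1.661e+00) = 67.823998
iter 2: u=1.239340  f(a)=+2.278e-01  f'(a)=-1.475e+00  a ← 67.823998 − (+2.278e-01/-1.475e+00) = 67.978411
iter 3: u=1.236525  f(a)=+8.513e-04  f'(a)=-1.464e+00  a ← 67.978411 − (+8.513e-04/-1.464e+00) = 67.978993
iter 4: u=1.236514  f(a)=+1.199e-08  f'(a)=-1.464e+00  a ← 67.978993 − (+1.199e-08/-1.464e+00) = 67.978993
iter 5: u=1.236514  f(a)=+2.842e-14  f'(a)=-1.464e+00  a ← 67.978993 − (+2.842e-14/-1.464e+00) = 67.978993
converged: |Δa| < 1e-12 after 5 iterations
sag = a·(cosh(S/(2a)) − 1) = 67.978993·(cosh(1.236514) − 1) = 58.937244
T_max/T_min = cosh(S/(2a)) = 1.866992

a=67.979 sag=58.937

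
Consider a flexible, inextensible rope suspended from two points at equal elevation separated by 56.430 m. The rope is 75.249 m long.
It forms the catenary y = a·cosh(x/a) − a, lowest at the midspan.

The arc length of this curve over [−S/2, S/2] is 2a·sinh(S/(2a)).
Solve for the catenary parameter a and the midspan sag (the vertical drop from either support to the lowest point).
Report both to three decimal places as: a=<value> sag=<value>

a=20.876 sag=22.152

seed: a₀ = √(S³/(24(L−S))) = √(56.430³/(24·18.819)) = 19.946247
iter 1: u=1.414552  f(a)=+1.975e+00  f'(a)=-2.293e+00  a ← 19.946247 − (+1.975e+00/-2.293e+00) = 20.807749
iter 2: u=1.355985  f(a)=+1.352e-01  f'(a)=-1.989e+00  a ← 20.807749 − (+1.352e-01/-1.989e+00) = 20.875721
iter 3: u=1.351570  f(a)=+7.359e-04  f'(a)=-1.967e+00  a ← 20.875721 − (+7.359e-04/-1.967e+00) = 20.876095
iter 4: u=1.351546  f(a)=+2.208e-08  f'(a)=-1.967e+00  a ← 20.876095 − (+2.208e-08/-1.967e+00) = 20.876095
iter 5: u=1.351546  f(a)=+0.000e+00  f'(a)=-1.967e+00  a ← 20.876095 − (+0.000e+00/-1.967e+00) = 20.876095
converged: |Δa| < 1e-12 after 5 iterations
sag = a·(cosh(S/(2a)) − 1) = 20.876095·(cosh(1.351546) − 1) = 22.151970
T_max/T_min = cosh(S/(2a)) = 2.061117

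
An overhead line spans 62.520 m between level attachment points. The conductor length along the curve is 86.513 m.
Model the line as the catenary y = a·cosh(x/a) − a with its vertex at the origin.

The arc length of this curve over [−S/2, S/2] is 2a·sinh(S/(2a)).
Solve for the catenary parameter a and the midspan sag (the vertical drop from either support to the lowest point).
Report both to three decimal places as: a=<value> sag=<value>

seed: a₀ = √(S³/(24(L−S))) = √(62.520³/(24·23.993)) = 20.600633
iter 1: u=1.517429  f(a)=+2.919e+00  f'(a)=-2.912e+00  a ← 20.600633 − (+2.919e+00/-2.912e+00) = 21.603020
iter 2: u=1.447020  f(a)=+2.266e-01  f'(a)=-2.476e+00  a ← 21.603020 − (+2.266e-01/-2.476e+00) = 21.694529
iter 3: u=1.440916  f(a)=+1.619e-03  f'(a)=-2.440e+00  a ← 21.694529 − (+1.619e-03/-2.440e+00) = 21.695192
iter 4: u=1.440872  f(a)=+8.396e-08  f'(a)=-2.440e+00  a ← 21.695192 − (+8.396e-08/-2.440e+00) = 21.695192
iter 5: u=1.440872  f(a)=+0.000e+00  f'(a)=-2.440e+00  a ← 21.695192 − (+0.000e+00/-2.440e+00) = 21.695192
converged: |Δa| < 1e-12 after 5 iterations
sag = a·(cosh(S/(2a)) − 1) = 21.695192·(cosh(1.440872) − 1) = 26.697020
T_max/T_min = cosh(S/(2a)) = 2.230550

a=21.695 sag=26.697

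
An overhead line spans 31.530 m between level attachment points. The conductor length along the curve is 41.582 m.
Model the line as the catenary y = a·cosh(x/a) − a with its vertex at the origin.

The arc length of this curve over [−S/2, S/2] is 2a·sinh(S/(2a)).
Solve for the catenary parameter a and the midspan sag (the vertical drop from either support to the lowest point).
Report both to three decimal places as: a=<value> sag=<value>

a=11.908 sag=12.052

seed: a₀ = √(S³/(24(L−S))) = √(31.530³/(24·10.052)) = 11.398668
iter 1: u=1.383056  f(a)=+1.006e+00  f'(a)=-2.125e+00  a ← 11.398668 − (+1.006e+00/-2.125e+00) = 11.872258
iter 2: u=1.327886  f(a)=+6.612e-02  f'(a)=-1.854e+00  a ← 11.872258 − (+6.612e-02/-1.854e+00) = 11.907918
iter 3: u=1.323909  f(a)=+3.298e-04  f'(a)=-1.836e+00  a ← 11.907918 − (+3.298e-04/-1.836e+00) = 11.908098
iter 4: u=1.323889  f(a)=+8.294e-09  f'(a)=-1.836e+00  a ← 11.908098 − (+8.294e-09/-1.836e+00) = 11.908098
iter 5: u=1.323889  f(a)=+0.000e+00  f'(a)=-1.836e+00  a ← 11.908098 − (+0.000e+00/-1.836e+00) = 11.908098
converged: |Δa| < 1e-12 after 5 iterations
sag = a·(cosh(S/(2a)) − 1) = 11.908098·(cosh(1.323889) − 1) = 12.051628
T_max/T_min = cosh(S/(2a)) = 2.012053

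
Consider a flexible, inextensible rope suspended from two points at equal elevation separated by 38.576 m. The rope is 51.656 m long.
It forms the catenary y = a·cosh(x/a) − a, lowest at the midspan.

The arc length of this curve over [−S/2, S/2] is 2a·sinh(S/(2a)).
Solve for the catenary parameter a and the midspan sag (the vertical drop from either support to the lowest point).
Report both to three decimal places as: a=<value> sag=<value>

seed: a₀ = √(S³/(24(L−S))) = √(38.576³/(24·13.080)) = 13.522790
iter 1: u=1.426333  f(a)=+1.397e+00  f'(a)=-2.358e+00  a ← 13.522790 − (+1.397e+00/-2.358e+00) = 14.115221
iter 2: u=1.366468  f(a)=+9.704e-02  f'(a)=-2.041e+00  a ← 14.115221 − (+9.704e-02/-2.041e+00) = 14.162775
iter 3: u=1.361880  f(a)=+5.456e-04  f'(a)=-2.018e+00  a ← 14.162775 − (+5.456e-04/-2.018e+00) = 14.163045
iter 4: u=1.361854  f(a)=+1.746e-08  f'(a)=-2.018e+00  a ← 14.163045 − (+1.746e-08/-2.018e+00) = 14.163045
iter 5: u=1.361854  f(a)=+0.000e+00  f'(a)=-2.018e+00  a ← 14.163045 − (+0.000e+00/-2.018e+00) = 14.163045
converged: |Δa| < 1e-12 after 5 iterations
sag = a·(cosh(S/(2a)) − 1) = 14.163045·(cosh(1.361854) − 1) = 15.293320
T_max/T_min = cosh(S/(2a)) = 2.079804

a=14.163 sag=15.293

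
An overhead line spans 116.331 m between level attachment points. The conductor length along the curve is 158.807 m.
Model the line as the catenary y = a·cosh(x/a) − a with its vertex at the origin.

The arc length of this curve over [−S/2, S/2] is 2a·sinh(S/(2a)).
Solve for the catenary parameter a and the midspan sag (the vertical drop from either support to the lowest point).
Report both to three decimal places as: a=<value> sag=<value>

seed: a₀ = √(S³/(24(L−S))) = √(116.331³/(24·42.476)) = 39.297576
iter 1: u=1.480129  f(a)=+4.903e+00  f'(a)=-2.674e+00  a ← 39.297576 − (+4.903e+00/-2.674e+00) = 41.131197
iter 2: u=1.414146  f(a)=+3.640e-01  f'(a)=-2.290e+00  a ← 41.131197 − (+3.640e-01/-2.290e+00) = 41.290147
iter 3: u=1.408702  f(a)=+2.363e-03  f'(a)=-2.261e+00  a ← 41.290147 − (+2.363e-03/-2.261e+00) = 41.291192
iter 4: u=1.408666  f(a)=+1.010e-07  f'(a)=-2.260e+00  a ← 41.291192 − (+1.010e-07/-2.260e+00) = 41.291192
iter 5: u=1.408666  f(a)=+0.000e+00  f'(a)=-2.260e+00  a ← 41.291192 − (+0.000e+00/-2.260e+00) = 41.291192
converged: |Δa| < 1e-12 after 5 iterations
sag = a·(cosh(S/(2a)) − 1) = 41.291192·(cosh(1.408666) − 1) = 48.206732
T_max/T_min = cosh(S/(2a)) = 2.167482

a=41.291 sag=48.207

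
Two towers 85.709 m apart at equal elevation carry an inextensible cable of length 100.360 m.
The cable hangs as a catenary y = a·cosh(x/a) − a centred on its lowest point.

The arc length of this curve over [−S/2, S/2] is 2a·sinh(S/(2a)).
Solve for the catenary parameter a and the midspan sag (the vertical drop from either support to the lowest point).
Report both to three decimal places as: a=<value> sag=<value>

seed: a₀ = √(S³/(24(L−S))) = √(85.709³/(24·14.651)) = 42.315589
iter 1: u=1.012736  f(a)=+7.699e-01  f'(a)=-7.661e-01  a ← 42.315589 − (+7.699e-01/-7.661e-01) = 43.320552
iter 2: u=0.989242  f(a)=+2.828e-02  f'(a)=-7.108e-01  a ← 43.320552 − (+2.828e-02/-7.108e-01) = 43.360342
iter 3: u=0.988334  f(a)=+4.138e-05  f'(a)=-7.087e-01  a ← 43.360342 − (+4.138e-05/-7.087e-01) = 43.360400
iter 4: u=0.988333  f(a)=+8.893e-11  f'(a)=-7.087e-01  a ← 43.360400 − (+8.893e-11/-7.087e-01) = 43.360400
iter 5: u=0.988333  f(a)=+0.000e+00  f'(a)=-7.087e-01  a ← 43.360400 − (+0.000e+00/-7.087e-01) = 43.360400
converged: |Δa| < 1e-12 after 5 iterations
sag = a·(cosh(S/(2a)) − 1) = 43.360400·(cosh(0.988333) − 1) = 22.958200
T_max/T_min = cosh(S/(2a)) = 1.529474

a=43.360 sag=22.958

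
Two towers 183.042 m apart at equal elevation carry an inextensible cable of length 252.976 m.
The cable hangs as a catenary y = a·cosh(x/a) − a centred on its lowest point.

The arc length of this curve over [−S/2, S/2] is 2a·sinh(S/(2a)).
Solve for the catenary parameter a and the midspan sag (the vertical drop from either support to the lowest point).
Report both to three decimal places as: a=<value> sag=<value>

seed: a₀ = √(S³/(24(L−S))) = √(183.042³/(24·69.934)) = 60.447219
iter 1: u=1.514065  f(a)=+8.468e+00  f'(a)=-2.890e+00  a ← 60.447219 − (+8.468e+00/-2.890e+00) = 63.377529
iter 2: u=1.444061  f(a)=+6.547e-01  f'(a)=-2.459e+00  a ← 63.377529 − (+6.547e-01/-2.459e+00) = 63.643806
iter 3: u=1.438019  f(a)=+4.638e-03  f'(a)=-2.424e+00  a ← 63.643806 − (+4.638e-03/-2.424e+00) = 63.645720
iter 4: u=1.437976  f(a)=+2.364e-07  f'(a)=-2.424e+00  a ← 63.645720 − (+2.364e-07/-2.424e+00) = 63.645720
iter 5: u=1.437976  f(a)=+5.684e-14  f'(a)=-2.424e+00  a ← 63.645720 − (+5.684e-14/-2.424e+00) = 63.645720
converged: |Δa| < 1e-12 after 5 iterations
sag = a·(cosh(S/(2a)) − 1) = 63.645720·(cosh(1.437976) − 1) = 77.952274
T_max/T_min = cosh(S/(2a)) = 2.224784

a=63.646 sag=77.952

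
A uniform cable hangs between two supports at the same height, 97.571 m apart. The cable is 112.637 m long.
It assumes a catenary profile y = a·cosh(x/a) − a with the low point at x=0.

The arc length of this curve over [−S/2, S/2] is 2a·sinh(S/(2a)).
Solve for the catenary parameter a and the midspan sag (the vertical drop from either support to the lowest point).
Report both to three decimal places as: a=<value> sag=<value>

a=51.819 sag=24.712

seed: a₀ = √(S³/(24(L−S))) = √(97.571³/(24·15.066)) = 50.684659
iter 1: u=0.962530  f(a)=+7.135e-01  f'(a)=-6.514e-01  a ← 50.684659 − (+7.135e-01/-6.514e-01) = 51.779939
iter 2: u=0.942170  f(a)=+2.378e-02  f'(a)=-6.087e-01  a ← 51.779939 − (+2.378e-02/-6.087e-01) = 51.819014
iter 3: u=0.941459  f(a)=+2.845e-05  f'(a)=-6.072e-01  a ← 51.819014 − (+2.845e-05/-6.072e-01) = 51.819061
iter 4: u=0.941459  f(a)=+4.081e-11  f'(a)=-6.072e-01  a ← 51.819061 − (+4.081e-11/-6.072e-01) = 51.819061
iter 5: u=0.941459  f(a)=-1.421e-14  f'(a)=-6.072e-01  a ← 51.819061 − (-1.421e-14/-6.072e-01) = 51.819061
converged: |Δa| < 1e-12 after 5 iterations
sag = a·(cosh(S/(2a)) − 1) = 51.819061·(cosh(0.941459) − 1) = 24.711903
T_max/T_min = cosh(S/(2a)) = 1.476888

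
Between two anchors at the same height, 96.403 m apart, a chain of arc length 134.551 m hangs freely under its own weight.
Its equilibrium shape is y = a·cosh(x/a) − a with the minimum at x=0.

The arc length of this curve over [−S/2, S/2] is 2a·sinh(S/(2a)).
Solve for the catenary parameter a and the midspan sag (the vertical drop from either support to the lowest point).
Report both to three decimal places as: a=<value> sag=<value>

a=32.992 sag=41.938

seed: a₀ = √(S³/(24(L−S))) = √(96.403³/(24·38.148)) = 31.281986
iter 1: u=1.540871  f(a)=+4.793e+00  f'(a)=-3.069e+00  a ← 31.281986 − (+4.793e+00/-3.069e+00) = 32.843652
iter 2: u=1.467605  f(a)=+3.823e-01  f'(a)=-2.598e+00  a ← 32.843652 − (+3.823e-01/-2.598e+00) = 32.990837
iter 3: u=1.461057  f(a)=+2.898e-03  f'(a)=-2.558e+00  a ← 32.990837 − (+2.898e-03/-2.558e+00) = 32.991970
iter 4: u=1.461007  f(a)=+1.693e-07  f'(a)=-2.558e+00  a ← 32.991970 − (+1.693e-07/-2.558e+00) = 32.991970
iter 5: u=1.461007  f(a)=+0.000e+00  f'(a)=-2.558e+00  a ← 32.991970 − (+0.000e+00/-2.558e+00) = 32.991970
converged: |Δa| < 1e-12 after 5 iterations
sag = a·(cosh(S/(2a)) − 1) = 32.991970·(cosh(1.461007) − 1) = 41.937750
T_max/T_min = cosh(S/(2a)) = 2.271150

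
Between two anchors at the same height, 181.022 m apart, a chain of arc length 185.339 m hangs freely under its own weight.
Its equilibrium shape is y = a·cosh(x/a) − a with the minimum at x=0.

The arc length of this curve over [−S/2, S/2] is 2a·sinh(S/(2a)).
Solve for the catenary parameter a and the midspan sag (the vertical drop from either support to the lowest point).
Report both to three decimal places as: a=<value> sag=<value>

a=240.128 sag=17.261

seed: a₀ = √(S³/(24(L−S))) = √(181.022³/(24·4.317)) = 239.276690
iter 1: u=0.378269  f(a)=+3.099e-02  f'(a)=-3.660e-02  a ← 239.276690 − (+3.099e-02/-3.660e-02) = 240.123373
iter 2: u=0.376935  f(a)=+1.653e-04  f'(a)=-3.621e-02  a ← 240.123373 − (+1.653e-04/-3.621e-02) = 240.127937
iter 3: u=0.376928  f(a)=+4.756e-09  f'(a)=-3.621e-02  a ← 240.127937 − (+4.756e-09/-3.621e-02) = 240.127937
iter 4: u=0.376928  f(a)=+2.842e-14  f'(a)=-3.621e-02  a ← 240.127937 − (+2.842e-14/-3.621e-02) = 240.127937
converged: |Δa| < 1e-12 after 4 iterations
sag = a·(cosh(S/(2a)) − 1) = 240.127937·(cosh(0.376928) − 1) = 17.260995
T_max/T_min = cosh(S/(2a)) = 1.071882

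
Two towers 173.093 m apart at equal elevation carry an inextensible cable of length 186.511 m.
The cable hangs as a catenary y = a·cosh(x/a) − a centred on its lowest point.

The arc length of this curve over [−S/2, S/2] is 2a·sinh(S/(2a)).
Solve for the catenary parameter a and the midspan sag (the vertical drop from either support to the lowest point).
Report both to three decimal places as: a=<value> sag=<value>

a=128.352 sag=30.301

seed: a₀ = √(S³/(24(L−S))) = √(173.093³/(24·13.418)) = 126.902373
iter 1: u=0.681993  f(a)=+3.155e-01  f'(a)=-2.215e-01  a ← 126.902373 − (+3.155e-01/-2.215e-01) = 128.327048
iter 2: u=0.674421  f(a)=+5.392e-03  f'(a)=-2.140e-01  a ← 128.327048 − (+5.392e-03/-2.140e-01) = 128.352250
iter 3: u=0.674289  f(a)=+1.636e-06  f'(a)=-2.138e-01  a ← 128.352250 − (+1.636e-06/-2.138e-01) = 128.352258
iter 4: u=0.674289  f(a)=+1.705e-13  f'(a)=-2.138e-01  a ← 128.352258 − (+1.705e-13/-2.138e-01) = 128.352258
converged: |Δa| < 1e-12 after 4 iterations
sag = a·(cosh(S/(2a)) − 1) = 128.352258·(cosh(0.674289) − 1) = 30.301108
T_max/T_min = cosh(S/(2a)) = 1.236078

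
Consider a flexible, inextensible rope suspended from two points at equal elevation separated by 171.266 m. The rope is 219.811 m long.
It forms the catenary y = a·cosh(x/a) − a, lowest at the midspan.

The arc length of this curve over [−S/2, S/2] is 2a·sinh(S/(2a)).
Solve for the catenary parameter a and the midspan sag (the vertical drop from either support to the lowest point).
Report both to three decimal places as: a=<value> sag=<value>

a=68.292 sag=61.103

seed: a₀ = √(S³/(24(L−S))) = √(171.266³/(24·48.545)) = 65.664230
iter 1: u=1.304104  f(a)=+4.299e+00  f'(a)=-1.746e+00  a ← 65.664230 − (+4.299e+00/-1.746e+00) = 68.126792
iter 2: u=1.256965  f(a)=+2.537e-01  f'(a)=-1.545e+00  a ← 68.126792 − (+2.537e-01/-1.545e+00) = 68.290951
iter 3: u=1.253944  f(a)=+1.006e-03  f'(a)=-1.533e+00  a ← 68.290951 − (+1.006e-03/-1.533e+00) = 68.291607
iter 4: u=1.253932  f(a)=+1.595e-08  f'(a)=-1.533e+00  a ← 68.291607 − (+1.595e-08/-1.533e+00) = 68.291607
iter 5: u=1.253932  f(a)=-2.842e-14  f'(a)=-1.533e+00  a ← 68.291607 − (-2.842e-14/-1.533e+00) = 68.291607
converged: |Δa| < 1e-12 after 5 iterations
sag = a·(cosh(S/(2a)) − 1) = 68.291607·(cosh(1.253932) − 1) = 61.102993
T_max/T_min = cosh(S/(2a)) = 1.894736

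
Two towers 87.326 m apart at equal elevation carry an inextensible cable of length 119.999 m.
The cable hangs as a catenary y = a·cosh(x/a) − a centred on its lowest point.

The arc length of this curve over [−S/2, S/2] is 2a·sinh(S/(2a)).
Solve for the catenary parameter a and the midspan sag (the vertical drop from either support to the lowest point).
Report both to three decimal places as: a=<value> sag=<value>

seed: a₀ = √(S³/(24(L−S))) = √(87.326³/(24·32.673)) = 29.141723
iter 1: u=1.498299  f(a)=+3.870e+00  f'(a)=-2.788e+00  a ← 29.141723 − (+3.870e+00/-2.788e+00) = 30.529776
iter 2: u=1.430178  f(a)=+2.937e-01  f'(a)=-2.379e+00  a ← 30.529776 − (+2.937e-01/-2.379e+00) = 30.653192
iter 3: u=1.424419  f(a)=+1.998e-03  f'(a)=-2.347e+00  a ← 30.653192 − (+1.998e-03/-2.347e+00) = 30.654043
iter 4: u=1.424380  f(a)=+9.389e-08  f'(a)=-2.347e+00  a ← 30.654043 − (+9.389e-08/-2.347e+00) = 30.654043
iter 5: u=1.424380  f(a)=+1.421e-14  f'(a)=-2.347e+00  a ← 30.654043 − (+1.421e-14/-2.347e+00) = 30.654043
converged: |Δa| < 1e-12 after 5 iterations
sag = a·(cosh(S/(2a)) − 1) = 30.654043·(cosh(1.424380) − 1) = 36.722587
T_max/T_min = cosh(S/(2a)) = 2.197969

a=30.654 sag=36.723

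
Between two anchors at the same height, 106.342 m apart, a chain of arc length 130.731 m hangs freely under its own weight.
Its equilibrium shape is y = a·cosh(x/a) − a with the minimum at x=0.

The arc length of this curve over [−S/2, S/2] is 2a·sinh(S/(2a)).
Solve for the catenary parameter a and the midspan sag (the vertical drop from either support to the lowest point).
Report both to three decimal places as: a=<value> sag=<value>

a=46.810 sag=33.588

seed: a₀ = √(S³/(24(L−S))) = √(106.342³/(24·24.389)) = 45.326754
iter 1: u=1.173060  f(a)=+1.734e+00  f'(a)=-1.232e+00  a ← 45.326754 − (+1.734e+00/-1.232e+00) = 46.734647
iter 2: u=1.137721  f(a)=+8.407e-02  f'(a)=-1.115e+00  a ← 46.734647 − (+8.407e-02/-1.115e+00) = 46.810057
iter 3: u=1.135888  f(a)=+2.199e-04  f'(a)=-1.109e+00  a ← 46.810057 − (+2.199e-04/-1.109e+00) = 46.810255
iter 4: u=1.135884  f(a)=+1.513e-09  f'(a)=-1.109e+00  a ← 46.810255 − (+1.513e-09/-1.109e+00) = 46.810256
iter 5: u=1.135884  f(a)=+0.000e+00  f'(a)=-1.109e+00  a ← 46.810256 − (+0.000e+00/-1.109e+00) = 46.810256
converged: |Δa| < 1e-12 after 5 iterations
sag = a·(cosh(S/(2a)) − 1) = 46.810256·(cosh(1.135884) − 1) = 33.587808
T_max/T_min = cosh(S/(2a)) = 1.717531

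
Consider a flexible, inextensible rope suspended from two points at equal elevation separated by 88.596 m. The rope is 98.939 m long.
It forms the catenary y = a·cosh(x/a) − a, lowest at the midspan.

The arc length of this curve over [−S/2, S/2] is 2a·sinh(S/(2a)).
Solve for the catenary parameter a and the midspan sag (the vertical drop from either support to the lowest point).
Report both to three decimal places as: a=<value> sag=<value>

a=53.832 sag=19.278

seed: a₀ = √(S³/(24(L−S))) = √(88.596³/(24·10.343)) = 52.928829
iter 1: u=0.836935  f(a)=+3.683e-01  f'(a)=-4.189e-01  a ← 52.928829 − (+3.683e-01/-4.189e-01) = 53.808149
iter 2: u=0.823258  f(a)=+9.380e-03  f'(a)=-3.978e-01  a ← 53.808149 − (+9.380e-03/-3.978e-01) = 53.831727
iter 3: u=0.822898  f(a)=+6.435e-06  f'(a)=-3.973e-01  a ← 53.831727 − (+6.435e-06/-3.973e-01) = 53.831743
iter 4: u=0.822897  f(a)=+3.013e-12  f'(a)=-3.973e-01  a ← 53.831743 − (+3.013e-12/-3.973e-01) = 53.831743
converged: |Δa| < 1e-12 after 4 iterations
sag = a·(cosh(S/(2a)) − 1) = 53.831743·(cosh(0.822897) − 1) = 19.278366
T_max/T_min = cosh(S/(2a)) = 1.358123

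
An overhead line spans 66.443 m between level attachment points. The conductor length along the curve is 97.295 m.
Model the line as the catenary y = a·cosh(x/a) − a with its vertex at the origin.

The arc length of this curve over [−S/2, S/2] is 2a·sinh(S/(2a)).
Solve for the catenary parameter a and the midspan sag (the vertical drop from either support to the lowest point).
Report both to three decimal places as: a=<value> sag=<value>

seed: a₀ = √(S³/(24(L−S))) = √(66.443³/(24·30.852)) = 19.903368
iter 1: u=1.669140  f(a)=+4.594e+00  f'(a)=-4.054e+00  a ← 19.903368 − (+4.594e+00/-4.054e+00) = 21.036485
iter 2: u=1.579232  f(a)=+4.215e-01  f'(a)=-3.342e+00  a ← 21.036485 − (+4.215e-01/-3.342e+00) = 21.162628
iter 3: u=1.569819  f(a)=+4.340e-03  f'(a)=-3.273e+00  a ← 21.162628 − (+4.340e-03/-3.273e+00) = 21.163954
iter 4: u=1.569721  f(a)=+4.707e-07  f'(a)=-3.272e+00  a ← 21.163954 − (+4.707e-07/-3.272e+00) = 21.163954
iter 5: u=1.569721  f(a)=+1.421e-14  f'(a)=-3.272e+00  a ← 21.163954 − (+1.421e-14/-3.272e+00) = 21.163954
converged: |Δa| < 1e-12 after 5 iterations
sag = a·(cosh(S/(2a)) − 1) = 21.163954·(cosh(1.569721) − 1) = 31.887834
T_max/T_min = cosh(S/(2a)) = 2.506705

a=21.164 sag=31.888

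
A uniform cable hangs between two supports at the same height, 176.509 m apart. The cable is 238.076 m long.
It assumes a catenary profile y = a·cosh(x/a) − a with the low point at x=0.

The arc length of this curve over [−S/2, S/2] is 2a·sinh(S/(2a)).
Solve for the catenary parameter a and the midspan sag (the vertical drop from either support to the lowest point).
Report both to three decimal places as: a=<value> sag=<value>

seed: a₀ = √(S³/(24(L−S))) = √(176.509³/(24·61.567)) = 61.005735
iter 1: u=1.446659  f(a)=+6.773e+00  f'(a)=-2.474e+00  a ← 61.005735 − (+6.773e+00/-2.474e+00) = 63.743792
iter 2: u=1.384519  f(a)=+4.827e-01  f'(a)=-2.133e+00  a ← 63.743792 − (+4.827e-01/-2.133e+00) = 63.970127
iter 3: u=1.379621  f(a)=+2.867e-03  f'(a)=-2.107e+00  a ← 63.970127 − (+2.867e-03/-2.107e+00) = 63.971488
iter 4: u=1.379591  f(a)=+1.025e-07  f'(a)=-2.107e+00  a ← 63.971488 − (+1.025e-07/-2.107e+00) = 63.971488
iter 5: u=1.379591  f(a)=-2.842e-14  f'(a)=-2.107e+00  a ← 63.971488 − (-2.842e-14/-2.107e+00) = 63.971488
converged: |Δa| < 1e-12 after 5 iterations
sag = a·(cosh(S/(2a)) − 1) = 63.971488·(cosh(1.379591) − 1) = 71.166947
T_max/T_min = cosh(S/(2a)) = 2.112479

a=63.971 sag=71.167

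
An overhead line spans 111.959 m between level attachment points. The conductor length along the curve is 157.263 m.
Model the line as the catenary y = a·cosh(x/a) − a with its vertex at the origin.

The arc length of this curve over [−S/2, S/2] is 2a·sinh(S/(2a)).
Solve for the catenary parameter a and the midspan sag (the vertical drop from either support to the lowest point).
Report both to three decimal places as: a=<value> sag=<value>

a=37.931 sag=49.371

seed: a₀ = √(S³/(24(L−S))) = √(111.959³/(24·45.304)) = 35.926476
iter 1: u=1.558168  f(a)=+5.829e+00  f'(a)=-3.190e+00  a ← 35.926476 − (+5.829e+00/-3.190e+00) = 37.753653
iter 2: u=1.482757  f(a)=+4.742e-01  f'(a)=-2.690e+00  a ← 37.753653 − (+4.742e-01/-2.690e+00) = 37.929909
iter 3: u=1.475867  f(a)=+3.752e-03  f'(a)=-2.648e+00  a ← 37.929909 − (+3.752e-03/-2.648e+00) = 37.931326
iter 4: u=1.475812  f(a)=+2.391e-07  f'(a)=-2.647e+00  a ← 37.931326 − (+2.391e-07/-2.647e+00) = 37.931327
iter 5: u=1.475812  f(a)=+5.684e-14  f'(a)=-2.647e+00  a ← 37.931327 − (+5.684e-14/-2.647e+00) = 37.931327
converged: |Δa| < 1e-12 after 5 iterations
sag = a·(cosh(S/(2a)) − 1) = 37.931327·(cosh(1.475812) − 1) = 49.371012
T_max/T_min = cosh(S/(2a)) = 2.301589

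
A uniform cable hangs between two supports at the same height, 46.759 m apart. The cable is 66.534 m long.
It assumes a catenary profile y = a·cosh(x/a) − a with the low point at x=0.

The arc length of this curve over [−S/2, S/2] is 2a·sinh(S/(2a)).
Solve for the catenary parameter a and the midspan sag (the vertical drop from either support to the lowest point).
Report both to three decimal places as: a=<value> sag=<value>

seed: a₀ = √(S³/(24(L−S))) = √(46.759³/(24·19.775)) = 14.676887
iter 1: u=1.592947  f(a)=+2.666e+00  f'(a)=-3.443e+00  a ← 14.676887 − (+2.666e+00/-3.443e+00) = 15.451104
iter 2: u=1.513128  f(a)=+2.255e-01  f'(a)=-2.884e+00  a ← 15.451104 − (+2.255e-01/-2.884e+00) = 15.529300
iter 3: u=1.505509  f(a)=+1.942e-03  f'(a)=-2.834e+00  a ← 15.529300 − (+1.942e-03/-2.834e+00) = 15.529985
iter 4: u=1.505443  f(a)=+1.468e-07  f'(a)=-2.834e+00  a ← 15.529985 − (+1.468e-07/-2.834e+00) = 15.529985
iter 5: u=1.505443  f(a)=+2.842e-14  f'(a)=-2.834e+00  a ← 15.529985 − (+2.842e-14/-2.834e+00) = 15.529985
converged: |Δa| < 1e-12 after 5 iterations
sag = a·(cosh(S/(2a)) − 1) = 15.529985·(cosh(1.505443) − 1) = 21.183415
T_max/T_min = cosh(S/(2a)) = 2.364033

a=15.530 sag=21.183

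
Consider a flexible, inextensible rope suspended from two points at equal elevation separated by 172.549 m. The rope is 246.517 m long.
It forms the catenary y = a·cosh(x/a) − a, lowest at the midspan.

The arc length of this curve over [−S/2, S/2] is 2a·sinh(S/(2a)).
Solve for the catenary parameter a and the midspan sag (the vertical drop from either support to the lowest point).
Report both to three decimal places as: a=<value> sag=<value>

a=56.961 sag=78.823

seed: a₀ = √(S³/(24(L−S))) = √(172.549³/(24·73.968)) = 53.794901
iter 1: u=1.603767  f(a)=+1.012e+01  f'(a)=-3.525e+00  a ← 53.794901 − (+1.012e+01/-3.525e+00) = 56.664408
iter 2: u=1.522552  f(a)=+8.658e-01  f'(a)=-2.946e+00  a ← 56.664408 − (+8.658e-01/-2.946e+00) = 56.958344
iter 3: u=1.514695  f(a)=+7.654e-03  f'(a)=-2.894e+00  a ← 56.958344 − (+7.654e-03/-2.894e+00) = 56.960988
iter 4: u=1.514624  f(a)=+6.097e-07  f'(a)=-2.893e+00  a ← 56.960988 − (+6.097e-07/-2.893e+00) = 56.960989
iter 5: u=1.514624  f(a)=+5.684e-14  f'(a)=-2.893e+00  a ← 56.960989 − (+5.684e-14/-2.893e+00) = 56.960989
converged: |Δa| < 1e-12 after 5 iterations
sag = a·(cosh(S/(2a)) − 1) = 56.960989·(cosh(1.514624) − 1) = 78.822707
T_max/T_min = cosh(S/(2a)) = 2.383802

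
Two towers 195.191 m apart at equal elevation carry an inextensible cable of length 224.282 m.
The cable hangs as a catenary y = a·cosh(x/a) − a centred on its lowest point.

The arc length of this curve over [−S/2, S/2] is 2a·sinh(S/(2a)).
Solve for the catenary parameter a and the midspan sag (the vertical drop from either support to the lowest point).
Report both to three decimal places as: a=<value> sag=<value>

seed: a₀ = √(S³/(24(L−S))) = √(195.191³/(24·29.091)) = 103.205950
iter 1: u=0.945638  f(a)=+1.329e+00  f'(a)=-6.158e-01  a ← 103.205950 − (+1.329e+00/-6.158e-01) = 105.363721
iter 2: u=0.926272  f(a)=+4.281e-02  f'(a)=-5.767e-01  a ← 105.363721 − (+4.281e-02/-5.767e-01) = 105.437963
iter 3: u=0.925620  f(a)=+4.773e-05  f'(a)=-5.754e-01  a ← 105.437963 − (+4.773e-05/-5.754e-01) = 105.438046
iter 4: u=0.925619  f(a)=+5.940e-11  f'(a)=-5.754e-01  a ← 105.438046 − (+5.940e-11/-5.754e-01) = 105.438046
converged: |Δa| < 1e-12 after 4 iterations
sag = a·(cosh(S/(2a)) − 1) = 105.438046·(cosh(0.925619) − 1) = 48.486564
T_max/T_min = cosh(S/(2a)) = 1.459858

a=105.438 sag=48.487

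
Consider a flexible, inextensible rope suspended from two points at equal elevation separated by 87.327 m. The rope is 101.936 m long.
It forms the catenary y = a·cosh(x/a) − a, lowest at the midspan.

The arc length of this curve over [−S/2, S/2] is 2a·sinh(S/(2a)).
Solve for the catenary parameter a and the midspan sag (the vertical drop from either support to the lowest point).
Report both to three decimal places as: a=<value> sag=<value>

a=44.636 sag=23.114

seed: a₀ = √(S³/(24(L−S))) = √(87.327³/(24·14.609)) = 43.581979
iter 1: u=1.001871  f(a)=+7.510e-01  f'(a)=-7.402e-01  a ← 43.581979 − (+7.510e-01/-7.402e-01) = 44.596555
iter 2: u=0.979078  f(a)=+2.702e-02  f'(a)=-6.878e-01  a ← 44.596555 − (+2.702e-02/-6.878e-01) = 44.635847
iter 3: u=0.978216  f(a)=+3.789e-05  f'(a)=-6.858e-01  a ← 44.635847 − (+3.789e-05/-6.858e-01) = 44.635902
iter 4: u=0.978215  f(a)=+7.473e-11  f'(a)=-6.858e-01  a ← 44.635902 − (+7.473e-11/-6.858e-01) = 44.635902
iter 5: u=0.978215  f(a)=-1.421e-14  f'(a)=-6.858e-01  a ← 44.635902 − (-1.421e-14/-6.858e-01) = 44.635902
converged: |Δa| < 1e-12 after 5 iterations
sag = a·(cosh(S/(2a)) − 1) = 44.635902·(cosh(0.978215) − 1) = 23.114380
T_max/T_min = cosh(S/(2a)) = 1.517843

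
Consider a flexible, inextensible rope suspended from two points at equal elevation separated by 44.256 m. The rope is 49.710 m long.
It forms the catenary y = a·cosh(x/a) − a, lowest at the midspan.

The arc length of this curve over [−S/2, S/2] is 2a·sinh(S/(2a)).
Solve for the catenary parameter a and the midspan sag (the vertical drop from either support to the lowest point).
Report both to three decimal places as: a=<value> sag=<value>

a=26.196 sag=9.915

seed: a₀ = √(S³/(24(L−S))) = √(44.256³/(24·5.454)) = 25.733274
iter 1: u=0.859898  f(a)=+2.052e-01  f'(a)=-4.561e-01  a ← 25.733274 − (+2.052e-01/-4.561e-01) = 26.183267
iter 2: u=0.845120  f(a)=+5.507e-03  f'(a)=-4.319e-01  a ← 26.183267 − (+5.507e-03/-4.319e-01) = 26.196018
iter 3: u=0.844709  f(a)=+4.208e-06  f'(a)=-4.312e-01  a ← 26.196018 − (+4.208e-06/-4.312e-01) = 26.196028
iter 4: u=0.844708  f(a)=+2.458e-12  f'(a)=-4.312e-01  a ← 26.196028 − (+2.458e-12/-4.312e-01) = 26.196028
converged: |Δa| < 1e-12 after 4 iterations
sag = a·(cosh(S/(2a)) − 1) = 26.196028·(cosh(0.844708) − 1) = 9.914953
T_max/T_min = cosh(S/(2a)) = 1.378491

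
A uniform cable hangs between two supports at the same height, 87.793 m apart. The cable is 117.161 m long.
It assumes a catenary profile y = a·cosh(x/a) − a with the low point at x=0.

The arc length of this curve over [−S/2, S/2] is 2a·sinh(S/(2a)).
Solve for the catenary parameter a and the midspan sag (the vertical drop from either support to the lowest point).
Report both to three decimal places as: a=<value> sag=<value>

seed: a₀ = √(S³/(24(L−S))) = √(87.793³/(24·29.368)) = 30.984681
iter 1: u=1.416716  f(a)=+3.092e+00  f'(a)=-2.304e+00  a ← 30.984681 − (+3.092e+00/-2.304e+00) = 32.326463
iter 2: u=1.357912  f(a)=+2.122e-01  f'(a)=-1.998e+00  a ← 32.326463 − (+2.122e-01/-1.998e+00) = 32.432665
iter 3: u=1.353466  f(a)=+1.162e-03  f'(a)=-1.976e+00  a ← 32.432665 − (+1.162e-03/-1.976e+00) = 32.433253
iter 4: u=1.353441  f(a)=+3.528e-08  f'(a)=-1.976e+00  a ← 32.433253 − (+3.528e-08/-1.976e+00) = 32.433253
iter 5: u=1.353441  f(a)=+0.000e+00  f'(a)=-1.976e+00  a ← 32.433253 − (+0.000e+00/-1.976e+00) = 32.433253
converged: |Δa| < 1e-12 after 5 iterations
sag = a·(cosh(S/(2a)) − 1) = 32.433253·(cosh(1.353441) − 1) = 34.526368
T_max/T_min = cosh(S/(2a)) = 2.064536

a=32.433 sag=34.526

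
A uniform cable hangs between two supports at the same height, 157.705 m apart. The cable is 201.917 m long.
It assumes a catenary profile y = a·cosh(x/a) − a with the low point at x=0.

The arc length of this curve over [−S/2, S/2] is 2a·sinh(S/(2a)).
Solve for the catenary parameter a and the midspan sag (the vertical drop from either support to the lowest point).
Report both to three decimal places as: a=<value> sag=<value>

seed: a₀ = √(S³/(24(L−S))) = √(157.705³/(24·44.212)) = 60.798448
iter 1: u=1.296949  f(a)=+3.871e+00  f'(a)=-1.714e+00  a ← 60.798448 − (+3.871e+00/-1.714e+00) = 63.056584
iter 2: u=1.250504  f(a)=+2.261e-01  f'(a)=-1.519e+00  a ← 63.056584 − (+2.261e-01/-1.519e+00) = 63.205412
iter 3: u=1.247559  f(a)=+8.774e-04  f'(a)=-1.507e+00  a ← 63.205412 − (+8.774e-04/-1.507e+00) = 63.205994
iter 4: u=1.247548  f(a)=+1.332e-08  f'(a)=-1.507e+00  a ← 63.205994 − (+1.332e-08/-1.507e+00) = 63.205994
iter 5: u=1.247548  f(a)=+0.000e+00  f'(a)=-1.507e+00  a ← 63.205994 − (+0.000e+00/-1.507e+00) = 63.205994
converged: |Δa| < 1e-12 after 5 iterations
sag = a·(cosh(S/(2a)) − 1) = 63.205994·(cosh(1.247548) − 1) = 55.905787
T_max/T_min = cosh(S/(2a)) = 1.884501

a=63.206 sag=55.906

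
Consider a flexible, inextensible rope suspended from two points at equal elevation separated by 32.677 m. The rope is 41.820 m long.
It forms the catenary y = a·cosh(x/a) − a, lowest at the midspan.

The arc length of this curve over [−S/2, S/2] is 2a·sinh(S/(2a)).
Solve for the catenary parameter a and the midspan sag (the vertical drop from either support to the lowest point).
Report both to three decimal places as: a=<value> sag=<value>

seed: a₀ = √(S³/(24(L−S))) = √(32.677³/(24·9.143)) = 12.609948
iter 1: u=1.295683  f(a)=+7.989e-01  f'(a)=-1.709e+00  a ← 12.609948 − (+7.989e-01/-1.709e+00) = 13.077494
iter 2: u=1.249360  f(a)=+4.658e-02  f'(a)=-1.515e+00  a ← 13.077494 − (+4.658e-02/-1.515e+00) = 13.108247
iter 3: u=1.246429  f(a)=+1.801e-04  f'(a)=-1.503e+00  a ← 13.108247 − (+1.801e-04/-1.503e+00) = 13.108367
iter 4: u=1.246418  f(a)=+2.713e-09  f'(a)=-1.503e+00  a ← 13.108367 − (+2.713e-09/-1.503e+00) = 13.108367
iter 5: u=1.246418  f(a)=+0.000e+00  f'(a)=-1.503e+00  a ← 13.108367 − (+0.000e+00/-1.503e+00) = 13.108367
converged: |Δa| < 1e-12 after 5 iterations
sag = a·(cosh(S/(2a)) − 1) = 13.108367·(cosh(1.246418) − 1) = 11.570721
T_max/T_min = cosh(S/(2a)) = 1.882697

a=13.108 sag=11.571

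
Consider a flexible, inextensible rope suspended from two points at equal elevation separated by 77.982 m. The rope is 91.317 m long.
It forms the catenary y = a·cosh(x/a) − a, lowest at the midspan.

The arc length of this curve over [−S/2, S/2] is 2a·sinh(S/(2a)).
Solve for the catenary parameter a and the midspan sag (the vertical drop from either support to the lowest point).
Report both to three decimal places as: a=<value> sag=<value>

seed: a₀ = √(S³/(24(L−S))) = √(77.982³/(24·13.335)) = 38.493679
iter 1: u=1.012920  f(a)=+7.010e-01  f'(a)=-7.666e-01  a ← 38.493679 − (+7.010e-01/-7.666e-01) = 39.408182
iter 2: u=0.989414  f(a)=+2.576e-02  f'(a)=-7.112e-01  a ← 39.408182 − (+2.576e-02/-7.112e-01) = 39.444404
iter 3: u=0.988505  f(a)=+3.772e-05  f'(a)=-7.091e-01  a ← 39.444404 − (+3.772e-05/-7.091e-01) = 39.444457
iter 4: u=0.988504  f(a)=+8.114e-11  f'(a)=-7.091e-01  a ← 39.444457 − (+8.114e-11/-7.091e-01) = 39.444457
iter 5: u=0.988504  f(a)=+0.000e+00  f'(a)=-7.091e-01  a ← 39.444457 − (+0.000e+00/-7.091e-01) = 39.444457
converged: |Δa| < 1e-12 after 5 iterations
sag = a·(cosh(S/(2a)) − 1) = 39.444457·(cosh(0.988504) − 1) = 20.892628
T_max/T_min = cosh(S/(2a)) = 1.529672

a=39.444 sag=20.893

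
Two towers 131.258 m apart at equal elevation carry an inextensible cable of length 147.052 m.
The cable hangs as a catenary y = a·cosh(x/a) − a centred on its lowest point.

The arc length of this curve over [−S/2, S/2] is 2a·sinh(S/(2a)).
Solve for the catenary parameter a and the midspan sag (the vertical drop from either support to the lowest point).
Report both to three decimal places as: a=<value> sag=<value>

seed: a₀ = √(S³/(24(L−S))) = √(131.258³/(24·15.794)) = 77.239061
iter 1: u=0.849687  f(a)=+5.800e-01  f'(a)=-4.393e-01  a ← 77.239061 − (+5.800e-01/-4.393e-01) = 78.559544
iter 2: u=0.835405  f(a)=+1.521e-02  f'(a)=-4.165e-01  a ← 78.559544 − (+1.521e-02/-4.165e-01) = 78.596060
iter 3: u=0.835016  f(a)=+1.108e-05  f'(a)=-4.159e-01  a ← 78.596060 − (+1.108e-05/-4.159e-01) = 78.596087
iter 4: u=0.835016  f(a)=+5.883e-12  f'(a)=-4.159e-01  a ← 78.596087 − (+5.883e-12/-4.159e-01) = 78.596087
converged: |Δa| < 1e-12 after 4 iterations
sag = a·(cosh(S/(2a)) − 1) = 78.596087·(cosh(0.835016) − 1) = 29.030200
T_max/T_min = cosh(S/(2a)) = 1.369359

a=78.596 sag=29.030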